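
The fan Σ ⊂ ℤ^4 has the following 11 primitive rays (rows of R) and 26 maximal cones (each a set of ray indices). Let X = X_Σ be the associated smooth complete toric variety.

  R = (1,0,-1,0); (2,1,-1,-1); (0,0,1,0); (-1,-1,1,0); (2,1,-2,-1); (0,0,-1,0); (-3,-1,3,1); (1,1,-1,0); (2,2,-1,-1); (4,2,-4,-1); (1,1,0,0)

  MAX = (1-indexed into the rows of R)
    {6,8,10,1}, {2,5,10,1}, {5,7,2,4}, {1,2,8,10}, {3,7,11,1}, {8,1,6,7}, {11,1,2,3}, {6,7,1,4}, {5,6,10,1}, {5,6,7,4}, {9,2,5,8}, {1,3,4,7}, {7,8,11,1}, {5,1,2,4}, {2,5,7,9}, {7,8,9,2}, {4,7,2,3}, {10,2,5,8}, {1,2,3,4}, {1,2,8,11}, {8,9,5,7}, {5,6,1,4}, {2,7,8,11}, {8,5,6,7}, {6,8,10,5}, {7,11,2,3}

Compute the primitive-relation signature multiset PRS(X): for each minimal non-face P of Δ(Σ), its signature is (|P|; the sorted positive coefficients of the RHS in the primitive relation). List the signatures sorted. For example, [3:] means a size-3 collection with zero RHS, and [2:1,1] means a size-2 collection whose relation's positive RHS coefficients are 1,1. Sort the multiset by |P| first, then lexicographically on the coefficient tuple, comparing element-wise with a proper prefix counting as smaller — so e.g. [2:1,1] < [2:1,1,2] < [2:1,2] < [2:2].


Primitive collections (22):

  P = {3,6}:  v_{3} + v_{6} = 0  ⟹  sig = [2:]
  P = {4,8}:  v_{4} + v_{8} = 0  ⟹  sig = [2:]
  P = {2,6}:  v_{2} + v_{6} = v_{5}  ⟹  sig = [2:1]
  P = {3,5}:  v_{3} + v_{5} = v_{2}  ⟹  sig = [2:1]
  P = {3,8}:  v_{3} + v_{8} = v_{11}  ⟹  sig = [2:1]
  P = {4,11}:  v_{4} + v_{11} = v_{3}  ⟹  sig = [2:1]
  P = {6,11}:  v_{6} + v_{11} = v_{8}  ⟹  sig = [2:1]
  P = {7,10}:  v_{7} + v_{10} = v_{8}  ⟹  sig = [2:1]
  P = {1,9}:  v_{1} + v_{9} = v_{2} + v_{8}  ⟹  sig = [2:1,1]
  P = {4,10}:  v_{4} + v_{10} = v_{1} + v_{5}  ⟹  sig = [2:1,1]
  P = {5,11}:  v_{5} + v_{11} = v_{2} + v_{8}  ⟹  sig = [2:1,1]
  P = {3,10}:  v_{3} + v_{10} = v_{1} + v_{2} + v_{8}  ⟹  sig = [2:1,1,1]
  P = {4,9}:  v_{4} + v_{9} = v_{2} + v_{5} + v_{7}  ⟹  sig = [2:1,1,1]
  P = {3,9}:  v_{3} + v_{9} = 2·v_{2} + v_{7} + v_{8}  ⟹  sig = [2:1,1,2]
  P = {6,9}:  v_{6} + v_{9} = 2·v_{5} + v_{7} + v_{8}  ⟹  sig = [2:1,1,2]
  P = {9,10}:  v_{9} + v_{10} = v_{2} + v_{5} + 2·v_{8}  ⟹  sig = [2:1,1,2]
  P = {10,11}:  v_{10} + v_{11} = v_{1} + v_{2} + 2·v_{8}  ⟹  sig = [2:1,1,2]
  P = {9,11}:  v_{9} + v_{11} = 2·v_{2} + v_{7} + 2·v_{8}  ⟹  sig = [2:1,2,2]
  P = {1,5,7}:  v_{1} + v_{5} + v_{7} = 0  ⟹  sig = [3:]
  P = {1,2,7}:  v_{1} + v_{2} + v_{7} = v_{3}  ⟹  sig = [3:1]
  P = {1,5,8}:  v_{1} + v_{5} + v_{8} = v_{10}  ⟹  sig = [3:1]
  P = {2,5,7,8}:  v_{2} + v_{5} + v_{7} + v_{8} = v_{9}  ⟹  sig = [4:1]

Hence PRS(X_Σ) =
{ [2:] ×2,  [2:1] ×6,  [2:1,1] ×3,  [2:1,1,1] ×2,  [2:1,1,2] ×4,  [2:1,2,2],  [3:],  [3:1] ×2,  [4:1] }


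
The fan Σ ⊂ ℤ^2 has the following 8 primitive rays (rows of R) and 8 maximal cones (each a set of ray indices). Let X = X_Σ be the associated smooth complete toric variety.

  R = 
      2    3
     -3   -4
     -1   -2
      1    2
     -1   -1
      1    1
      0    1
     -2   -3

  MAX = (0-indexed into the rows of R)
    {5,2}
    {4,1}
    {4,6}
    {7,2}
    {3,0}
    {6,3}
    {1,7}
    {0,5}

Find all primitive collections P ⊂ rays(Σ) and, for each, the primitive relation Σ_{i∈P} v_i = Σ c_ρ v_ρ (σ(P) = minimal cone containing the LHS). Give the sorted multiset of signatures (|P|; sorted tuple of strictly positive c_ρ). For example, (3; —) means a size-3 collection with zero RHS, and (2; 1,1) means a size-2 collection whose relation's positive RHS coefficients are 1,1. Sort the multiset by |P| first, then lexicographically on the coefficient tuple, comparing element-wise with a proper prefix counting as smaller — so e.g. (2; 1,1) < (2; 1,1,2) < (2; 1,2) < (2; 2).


Σ has 20 primitive collections:

  P = {0,7}:  v_{0} + v_{7} = 0 ; sig = (2; —)
  P = {2,3}:  v_{2} + v_{3} = 0 ; sig = (2; —)
  P = {4,5}:  v_{4} + v_{5} = 0 ; sig = (2; —)
  P = {0,1}:  v_{0} + v_{1} = v_{4} ; sig = (2; 1)
  P = {0,2}:  v_{0} + v_{2} = v_{5} ; sig = (2; 1)
  P = {0,4}:  v_{0} + v_{4} = v_{3} ; sig = (2; 1)
  P = {1,5}:  v_{1} + v_{5} = v_{7} ; sig = (2; 1)
  P = {2,4}:  v_{2} + v_{4} = v_{7} ; sig = (2; 1)
  P = {2,6}:  v_{2} + v_{6} = v_{4} ; sig = (2; 1)
  P = {3,4}:  v_{3} + v_{4} = v_{6} ; sig = (2; 1)
  P = {3,5}:  v_{3} + v_{5} = v_{0} ; sig = (2; 1)
  P = {3,7}:  v_{3} + v_{7} = v_{4} ; sig = (2; 1)
  P = {4,7}:  v_{4} + v_{7} = v_{1} ; sig = (2; 1)
  P = {5,6}:  v_{5} + v_{6} = v_{3} ; sig = (2; 1)
  P = {5,7}:  v_{5} + v_{7} = v_{2} ; sig = (2; 1)
  P = {0,6}:  v_{0} + v_{6} = 2·v_{3} ; sig = (2; 2)
  P = {1,2}:  v_{1} + v_{2} = 2·v_{7} ; sig = (2; 2)
  P = {1,3}:  v_{1} + v_{3} = 2·v_{4} ; sig = (2; 2)
  P = {6,7}:  v_{6} + v_{7} = 2·v_{4} ; sig = (2; 2)
  P = {1,6}:  v_{1} + v_{6} = 3·v_{4} ; sig = (2; 3)

Hence PRS(X_Σ) =
    (2; —)
    (2; —)
    (2; —)
    (2; 1)
    (2; 1)
    (2; 1)
    (2; 1)
    (2; 1)
    (2; 1)
    (2; 1)
    (2; 1)
    (2; 1)
    (2; 1)
    (2; 1)
    (2; 1)
    (2; 2)
    (2; 2)
    (2; 2)
    (2; 2)
    (2; 3)


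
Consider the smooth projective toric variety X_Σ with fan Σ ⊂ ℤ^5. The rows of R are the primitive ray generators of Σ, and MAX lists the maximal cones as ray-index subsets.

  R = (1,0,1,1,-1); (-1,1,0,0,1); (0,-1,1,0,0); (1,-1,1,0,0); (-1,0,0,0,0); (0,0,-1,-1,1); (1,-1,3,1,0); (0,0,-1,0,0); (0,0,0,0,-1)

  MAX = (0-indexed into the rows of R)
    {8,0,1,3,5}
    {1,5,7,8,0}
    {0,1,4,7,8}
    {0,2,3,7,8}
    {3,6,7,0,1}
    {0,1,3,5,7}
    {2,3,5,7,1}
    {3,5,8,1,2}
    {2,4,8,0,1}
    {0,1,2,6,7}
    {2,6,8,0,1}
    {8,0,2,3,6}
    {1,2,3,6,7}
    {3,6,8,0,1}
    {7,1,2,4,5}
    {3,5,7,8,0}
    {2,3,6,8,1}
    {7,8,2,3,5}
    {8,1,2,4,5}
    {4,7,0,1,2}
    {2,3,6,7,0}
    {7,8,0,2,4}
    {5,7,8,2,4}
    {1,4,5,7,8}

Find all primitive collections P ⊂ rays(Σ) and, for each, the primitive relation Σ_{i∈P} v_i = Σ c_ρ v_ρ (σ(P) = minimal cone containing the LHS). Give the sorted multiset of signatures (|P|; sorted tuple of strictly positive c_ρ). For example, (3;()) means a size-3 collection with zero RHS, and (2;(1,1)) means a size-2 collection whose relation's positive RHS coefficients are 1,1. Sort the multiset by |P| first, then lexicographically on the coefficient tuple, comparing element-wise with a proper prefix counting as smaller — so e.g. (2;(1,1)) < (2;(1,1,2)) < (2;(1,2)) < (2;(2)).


The 9 primitive collections of Σ (r=9, n=5):

  P={3,4}:  v_{3} + v_{4} = v_{2} — sig = (2;(1))
  P={4,6}:  v_{4} + v_{6} = v_{0} + v_{1} + 2·v_{2} — sig = (2;(1,1,2))
  P={5,6}:  v_{5} + v_{6} = v_{1} + 2·v_{3} — sig = (2;(1,2))
  P={0,4,5}:  v_{0} + v_{4} + v_{5} = 0 — sig = (3;())
  P={0,2,5}:  v_{0} + v_{2} + v_{5} = v_{3} — sig = (3;(1))
  P={6,7,8}:  v_{6} + v_{7} + v_{8} = v_{0} + v_{2} — sig = (3;(1,1))
  P={1,3,7,8}:  v_{1} + v_{3} + v_{7} + v_{8} = 0 — sig = (4;())
  P={0,1,2,3}:  v_{0} + v_{1} + v_{2} + v_{3} = v_{6} — sig = (4;(1))
  P={1,2,7,8}:  v_{1} + v_{2} + v_{7} + v_{8} = v_{4} — sig = (4;(1))

Hence PRS(X_Σ) =
[(2;(1)), (2;(1,1,2)), (2;(1,2)), (3;()), (3;(1)), (3;(1,1)), (4;()), (4;(1)), (4;(1))]


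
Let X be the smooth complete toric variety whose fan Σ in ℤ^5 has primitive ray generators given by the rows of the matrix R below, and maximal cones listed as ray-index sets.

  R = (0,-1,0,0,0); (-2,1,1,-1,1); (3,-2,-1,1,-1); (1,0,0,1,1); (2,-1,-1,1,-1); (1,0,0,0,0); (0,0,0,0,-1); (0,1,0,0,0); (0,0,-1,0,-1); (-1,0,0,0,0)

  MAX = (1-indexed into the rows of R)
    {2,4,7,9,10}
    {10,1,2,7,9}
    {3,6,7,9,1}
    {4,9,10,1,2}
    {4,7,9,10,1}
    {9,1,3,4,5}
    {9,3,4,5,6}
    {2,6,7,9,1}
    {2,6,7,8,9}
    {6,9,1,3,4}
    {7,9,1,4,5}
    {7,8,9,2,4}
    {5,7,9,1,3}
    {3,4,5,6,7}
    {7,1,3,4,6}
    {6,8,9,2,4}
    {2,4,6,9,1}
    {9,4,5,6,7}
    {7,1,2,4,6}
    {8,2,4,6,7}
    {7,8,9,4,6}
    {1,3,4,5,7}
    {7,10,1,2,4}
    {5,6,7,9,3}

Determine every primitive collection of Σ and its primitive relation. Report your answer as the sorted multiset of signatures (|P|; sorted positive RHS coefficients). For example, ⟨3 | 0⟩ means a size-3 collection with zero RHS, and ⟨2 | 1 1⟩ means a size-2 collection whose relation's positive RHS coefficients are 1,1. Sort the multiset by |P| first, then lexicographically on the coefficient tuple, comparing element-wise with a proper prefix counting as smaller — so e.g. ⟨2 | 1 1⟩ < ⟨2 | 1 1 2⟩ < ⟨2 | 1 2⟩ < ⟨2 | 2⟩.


|primitive collections| = 14. Relations:

  P = {1,8}:  v_{1} + v_{8} = 0  ⟹  sig = ⟨2 | 0⟩
  P = {2,5}:  v_{2} + v_{5} = 0  ⟹  sig = ⟨2 | 0⟩
  P = {6,10}:  v_{6} + v_{10} = 0  ⟹  sig = ⟨2 | 0⟩
  P = {2,3}:  v_{2} + v_{3} = v_{1} + v_{6}  ⟹  sig = ⟨2 | 1 1⟩
  P = {3,8}:  v_{3} + v_{8} = v_{5} + v_{6}  ⟹  sig = ⟨2 | 1 1⟩
  P = {3,10}:  v_{3} + v_{10} = v_{1} + v_{5}  ⟹  sig = ⟨2 | 1 1⟩
  P = {5,8}:  v_{5} + v_{8} = v_{4} + v_{6} + v_{7} + v_{9}  ⟹  sig = ⟨2 | 1 1 1 1⟩
  P = {5,10}:  v_{5} + v_{10} = v_{1} + v_{4} + v_{7} + v_{9}  ⟹  sig = ⟨2 | 1 1 1 1⟩
  P = {8,10}:  v_{8} + v_{10} = v_{2} + v_{4} + v_{7} + v_{9}  ⟹  sig = ⟨2 | 1 1 1 1⟩
  P = {1,5,6}:  v_{1} + v_{5} + v_{6} = v_{3}  ⟹  sig = ⟨3 | 1⟩
  P = {3,4,7,9}:  v_{3} + v_{4} + v_{7} + v_{9} = 2·v_{5}  ⟹  sig = ⟨4 | 2⟩
  P = {1,2,4,7,9}:  v_{1} + v_{2} + v_{4} + v_{7} + v_{9} = v_{10}  ⟹  sig = ⟨5 | 1⟩
  P = {1,4,6,7,9}:  v_{1} + v_{4} + v_{6} + v_{7} + v_{9} = v_{5}  ⟹  sig = ⟨5 | 1⟩
  P = {2,4,6,7,9}:  v_{2} + v_{4} + v_{6} + v_{7} + v_{9} = v_{8}  ⟹  sig = ⟨5 | 1⟩

Hence PRS(X_Σ) =
[⟨2 | 0⟩, ⟨2 | 0⟩, ⟨2 | 0⟩, ⟨2 | 1 1⟩, ⟨2 | 1 1⟩, ⟨2 | 1 1⟩, ⟨2 | 1 1 1 1⟩, ⟨2 | 1 1 1 1⟩, ⟨2 | 1 1 1 1⟩, ⟨3 | 1⟩, ⟨4 | 2⟩, ⟨5 | 1⟩, ⟨5 | 1⟩, ⟨5 | 1⟩]


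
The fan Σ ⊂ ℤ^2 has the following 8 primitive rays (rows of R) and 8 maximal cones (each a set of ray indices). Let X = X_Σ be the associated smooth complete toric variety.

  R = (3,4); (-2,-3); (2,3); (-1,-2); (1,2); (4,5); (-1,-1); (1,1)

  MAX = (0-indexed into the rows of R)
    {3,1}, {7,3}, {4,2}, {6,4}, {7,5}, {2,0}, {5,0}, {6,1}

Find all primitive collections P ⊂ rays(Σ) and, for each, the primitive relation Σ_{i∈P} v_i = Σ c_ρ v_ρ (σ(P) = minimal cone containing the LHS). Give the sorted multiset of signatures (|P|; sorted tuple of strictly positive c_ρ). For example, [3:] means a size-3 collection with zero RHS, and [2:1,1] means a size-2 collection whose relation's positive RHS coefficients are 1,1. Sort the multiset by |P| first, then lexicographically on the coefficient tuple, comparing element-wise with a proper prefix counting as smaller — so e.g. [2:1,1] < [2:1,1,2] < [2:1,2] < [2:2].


20 minimal non-faces of Δ(Σ) (on 8 rays):

  P={1,2}:  v_{1} + v_{2} = 0  ⟹  sig = [2:]
  P={3,4}:  v_{3} + v_{4} = 0  ⟹  sig = [2:]
  P={6,7}:  v_{6} + v_{7} = 0  ⟹  sig = [2:]
  P={0,1}:  v_{0} + v_{1} = v_{7}  ⟹  sig = [2:1]
  P={0,6}:  v_{0} + v_{6} = v_{2}  ⟹  sig = [2:1]
  P={0,7}:  v_{0} + v_{7} = v_{5}  ⟹  sig = [2:1]
  P={1,4}:  v_{1} + v_{4} = v_{6}  ⟹  sig = [2:1]
  P={1,7}:  v_{1} + v_{7} = v_{3}  ⟹  sig = [2:1]
  P={2,3}:  v_{2} + v_{3} = v_{7}  ⟹  sig = [2:1]
  P={2,6}:  v_{2} + v_{6} = v_{4}  ⟹  sig = [2:1]
  P={2,7}:  v_{2} + v_{7} = v_{0}  ⟹  sig = [2:1]
  P={3,6}:  v_{3} + v_{6} = v_{1}  ⟹  sig = [2:1]
  P={4,7}:  v_{4} + v_{7} = v_{2}  ⟹  sig = [2:1]
  P={5,6}:  v_{5} + v_{6} = v_{0}  ⟹  sig = [2:1]
  P={4,5}:  v_{4} + v_{5} = v_{0} + v_{2}  ⟹  sig = [2:1,1]
  P={0,3}:  v_{0} + v_{3} = 2·v_{7}  ⟹  sig = [2:2]
  P={0,4}:  v_{0} + v_{4} = 2·v_{2}  ⟹  sig = [2:2]
  P={1,5}:  v_{1} + v_{5} = 2·v_{7}  ⟹  sig = [2:2]
  P={2,5}:  v_{2} + v_{5} = 2·v_{0}  ⟹  sig = [2:2]
  P={3,5}:  v_{3} + v_{5} = 3·v_{7}  ⟹  sig = [2:3]

Sorted signature multiset PRS(X):
    [2:]
    [2:]
    [2:]
    [2:1]
    [2:1]
    [2:1]
    [2:1]
    [2:1]
    [2:1]
    [2:1]
    [2:1]
    [2:1]
    [2:1]
    [2:1]
    [2:1,1]
    [2:2]
    [2:2]
    [2:2]
    [2:2]
    [2:3]


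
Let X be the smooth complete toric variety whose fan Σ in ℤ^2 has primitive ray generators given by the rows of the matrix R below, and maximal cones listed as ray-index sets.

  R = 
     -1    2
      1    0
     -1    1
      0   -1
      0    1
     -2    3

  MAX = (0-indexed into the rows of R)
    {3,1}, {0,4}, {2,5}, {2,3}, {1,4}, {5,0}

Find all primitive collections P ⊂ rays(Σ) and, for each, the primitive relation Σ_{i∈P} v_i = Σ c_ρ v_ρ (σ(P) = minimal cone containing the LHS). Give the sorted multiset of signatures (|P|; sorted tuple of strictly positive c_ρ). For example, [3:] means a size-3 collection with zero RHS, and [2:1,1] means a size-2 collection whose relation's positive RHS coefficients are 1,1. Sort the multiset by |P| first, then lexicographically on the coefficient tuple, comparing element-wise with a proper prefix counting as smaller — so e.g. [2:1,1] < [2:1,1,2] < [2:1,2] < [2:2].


9 collections generate NE(X_Σ); each relation:

  • {3,4}:  v_{3} + v_{4} = 0 ; sig = [2:]
  • {0,2}:  v_{0} + v_{2} = v_{5} ; sig = [2:1]
  • {0,3}:  v_{0} + v_{3} = v_{2} ; sig = [2:1]
  • {1,2}:  v_{1} + v_{2} = v_{4} ; sig = [2:1]
  • {2,4}:  v_{2} + v_{4} = v_{0} ; sig = [2:1]
  • {1,5}:  v_{1} + v_{5} = v_{0} + v_{4} ; sig = [2:1,1]
  • {0,1}:  v_{0} + v_{1} = 2·v_{4} ; sig = [2:2]
  • {3,5}:  v_{3} + v_{5} = 2·v_{2} ; sig = [2:2]
  • {4,5}:  v_{4} + v_{5} = 2·v_{0} ; sig = [2:2]

Sorted signature multiset PRS(X):
{ [2:],  [2:1] ×4,  [2:1,1],  [2:2] ×3 }


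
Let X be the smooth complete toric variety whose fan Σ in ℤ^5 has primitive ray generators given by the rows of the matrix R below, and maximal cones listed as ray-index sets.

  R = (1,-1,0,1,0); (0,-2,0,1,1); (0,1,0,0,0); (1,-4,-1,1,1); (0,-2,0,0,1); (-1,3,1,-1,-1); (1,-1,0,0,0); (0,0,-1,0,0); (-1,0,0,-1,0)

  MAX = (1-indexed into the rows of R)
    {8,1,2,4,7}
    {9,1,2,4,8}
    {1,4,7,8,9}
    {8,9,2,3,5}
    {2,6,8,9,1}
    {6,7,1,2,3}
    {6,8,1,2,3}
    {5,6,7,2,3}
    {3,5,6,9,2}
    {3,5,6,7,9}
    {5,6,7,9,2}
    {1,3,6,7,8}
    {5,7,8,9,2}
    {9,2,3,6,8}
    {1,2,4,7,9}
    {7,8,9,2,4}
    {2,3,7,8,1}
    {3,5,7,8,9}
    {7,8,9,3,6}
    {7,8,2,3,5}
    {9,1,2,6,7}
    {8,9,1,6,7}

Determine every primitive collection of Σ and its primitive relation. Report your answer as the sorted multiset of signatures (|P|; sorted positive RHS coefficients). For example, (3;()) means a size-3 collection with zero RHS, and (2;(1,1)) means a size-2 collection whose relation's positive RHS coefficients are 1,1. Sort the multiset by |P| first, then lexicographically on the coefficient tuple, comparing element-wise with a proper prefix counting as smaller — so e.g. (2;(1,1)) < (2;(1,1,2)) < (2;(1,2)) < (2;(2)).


|primitive collections| = 9. Relations:

  P = {1,5}:  v_{1} + v_{5} = v_{2} + v_{7}  so sig = (2;(1,1))
  P = {4,6}:  v_{4} + v_{6} = v_{1} + v_{9}  so sig = (2;(1,1))
  P = {3,4}:  v_{3} + v_{4} = v_{2} + v_{7} + v_{8}  so sig = (2;(1,1,1))
  P = {4,5}:  v_{4} + v_{5} = 2·v_{2} + 2·v_{7} + v_{8} + v_{9}  so sig = (2;(1,1,2,2))
  P = {1,3,9}:  v_{1} + v_{3} + v_{9} = 0  so sig = (3;())
  P = {5,6,8}:  v_{5} + v_{6} + v_{8} = v_{3} + v_{9}  so sig = (3;(1,1))
  P = {2,6,7,8}:  v_{2} + v_{6} + v_{7} + v_{8} = 0  so sig = (4;())
  P = {2,3,7,9}:  v_{2} + v_{3} + v_{7} + v_{9} = v_{5}  so sig = (4;(1))
  P = {1,2,7,8,9}:  v_{1} + v_{2} + v_{7} + v_{8} + v_{9} = v_{4}  so sig = (5;(1))

Hence PRS(X_Σ) =
{ (2;(1,1)) ×2,  (2;(1,1,1)),  (2;(1,1,2,2)),  (3;()),  (3;(1,1)),  (4;()),  (4;(1)),  (5;(1)) }


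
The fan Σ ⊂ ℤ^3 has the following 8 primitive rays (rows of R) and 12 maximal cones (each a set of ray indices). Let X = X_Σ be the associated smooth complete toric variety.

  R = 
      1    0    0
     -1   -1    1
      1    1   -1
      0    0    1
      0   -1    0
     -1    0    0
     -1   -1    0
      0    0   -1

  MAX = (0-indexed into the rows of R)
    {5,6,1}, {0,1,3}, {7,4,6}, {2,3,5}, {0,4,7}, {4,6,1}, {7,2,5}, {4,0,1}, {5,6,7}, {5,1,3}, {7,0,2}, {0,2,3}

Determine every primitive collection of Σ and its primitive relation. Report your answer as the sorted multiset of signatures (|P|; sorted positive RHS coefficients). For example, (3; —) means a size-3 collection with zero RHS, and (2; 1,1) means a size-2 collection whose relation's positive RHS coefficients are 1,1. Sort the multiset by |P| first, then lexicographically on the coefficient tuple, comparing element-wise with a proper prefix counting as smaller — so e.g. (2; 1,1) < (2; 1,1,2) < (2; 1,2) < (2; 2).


The 10 primitive collections of Σ (r=8, n=3):

  P = {0,5}:  v_{0} + v_{5} = 0 — sig = (2; —)
  P = {1,2}:  v_{1} + v_{2} = 0 — sig = (2; —)
  P = {3,7}:  v_{3} + v_{7} = 0 — sig = (2; —)
  P = {0,6}:  v_{0} + v_{6} = v_{4} — sig = (2; 1)
  P = {1,7}:  v_{1} + v_{7} = v_{6} — sig = (2; 1)
  P = {2,6}:  v_{2} + v_{6} = v_{7} — sig = (2; 1)
  P = {3,6}:  v_{3} + v_{6} = v_{1} — sig = (2; 1)
  P = {4,5}:  v_{4} + v_{5} = v_{6} — sig = (2; 1)
  P = {2,4}:  v_{2} + v_{4} = v_{0} + v_{7} — sig = (2; 1,1)
  P = {3,4}:  v_{3} + v_{4} = v_{0} + v_{1} — sig = (2; 1,1)

Sorted signature multiset PRS(X):
    |P|=2: 10 collections, coeffs (), (), (), (1), (1), (1), (1), (1), (1,1), (1,1)


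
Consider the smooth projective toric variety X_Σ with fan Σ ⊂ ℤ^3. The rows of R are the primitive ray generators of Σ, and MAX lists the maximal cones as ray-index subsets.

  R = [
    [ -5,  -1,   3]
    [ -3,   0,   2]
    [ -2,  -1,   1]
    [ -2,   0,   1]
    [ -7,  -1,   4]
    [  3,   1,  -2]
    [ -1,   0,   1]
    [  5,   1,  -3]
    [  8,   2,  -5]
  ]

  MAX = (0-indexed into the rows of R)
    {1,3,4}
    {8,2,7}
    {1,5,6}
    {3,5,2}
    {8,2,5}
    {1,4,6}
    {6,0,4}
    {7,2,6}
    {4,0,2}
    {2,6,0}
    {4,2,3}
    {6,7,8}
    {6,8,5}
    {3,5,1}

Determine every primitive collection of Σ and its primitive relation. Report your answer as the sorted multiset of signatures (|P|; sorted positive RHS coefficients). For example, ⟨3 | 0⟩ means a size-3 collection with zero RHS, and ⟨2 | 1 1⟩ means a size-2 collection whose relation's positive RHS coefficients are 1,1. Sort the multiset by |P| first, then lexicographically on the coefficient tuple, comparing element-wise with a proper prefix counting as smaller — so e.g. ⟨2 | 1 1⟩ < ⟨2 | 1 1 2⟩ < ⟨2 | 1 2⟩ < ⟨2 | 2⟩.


|primitive collections| = 18. Relations:

  P={0,7}:  v_{0} + v_{7} = 0  so sig = ⟨2 | 0⟩
  P={0,3}:  v_{0} + v_{3} = v_{4}  so sig = ⟨2 | 1⟩
  P={0,5}:  v_{0} + v_{5} = v_{3}  so sig = ⟨2 | 1⟩
  P={0,8}:  v_{0} + v_{8} = v_{5}  so sig = ⟨2 | 1⟩
  P={1,2}:  v_{1} + v_{2} = v_{0}  so sig = ⟨2 | 1⟩
  P={3,6}:  v_{3} + v_{6} = v_{1}  so sig = ⟨2 | 1⟩
  P={3,7}:  v_{3} + v_{7} = v_{5}  so sig = ⟨2 | 1⟩
  P={4,7}:  v_{4} + v_{7} = v_{3}  so sig = ⟨2 | 1⟩
  P={5,7}:  v_{5} + v_{7} = v_{8}  so sig = ⟨2 | 1⟩
  P={0,1}:  v_{0} + v_{1} = v_{4} + v_{6}  so sig = ⟨2 | 1 1⟩
  P={1,7}:  v_{1} + v_{7} = v_{5} + v_{6}  so sig = ⟨2 | 1 1⟩
  P={4,8}:  v_{4} + v_{8} = v_{3} + v_{5}  so sig = ⟨2 | 1 1⟩
  P={1,8}:  v_{1} + v_{8} = 2·v_{5} + v_{6}  so sig = ⟨2 | 1 2⟩
  P={3,8}:  v_{3} + v_{8} = 2·v_{5}  so sig = ⟨2 | 2⟩
  P={4,5}:  v_{4} + v_{5} = 2·v_{3}  so sig = ⟨2 | 2⟩
  P={2,5,6}:  v_{2} + v_{5} + v_{6} = 0  so sig = ⟨3 | 0⟩
  P={2,6,8}:  v_{2} + v_{6} + v_{8} = v_{7}  so sig = ⟨3 | 1⟩
  P={2,4,6}:  v_{2} + v_{4} + v_{6} = 2·v_{0}  so sig = ⟨3 | 2⟩

so the primitive-relation signature multiset is
{ ⟨2 | 0⟩,  ⟨2 | 1⟩ ×8,  ⟨2 | 1 1⟩ ×3,  ⟨2 | 1 2⟩,  ⟨2 | 2⟩ ×2,  ⟨3 | 0⟩,  ⟨3 | 1⟩,  ⟨3 | 2⟩ }


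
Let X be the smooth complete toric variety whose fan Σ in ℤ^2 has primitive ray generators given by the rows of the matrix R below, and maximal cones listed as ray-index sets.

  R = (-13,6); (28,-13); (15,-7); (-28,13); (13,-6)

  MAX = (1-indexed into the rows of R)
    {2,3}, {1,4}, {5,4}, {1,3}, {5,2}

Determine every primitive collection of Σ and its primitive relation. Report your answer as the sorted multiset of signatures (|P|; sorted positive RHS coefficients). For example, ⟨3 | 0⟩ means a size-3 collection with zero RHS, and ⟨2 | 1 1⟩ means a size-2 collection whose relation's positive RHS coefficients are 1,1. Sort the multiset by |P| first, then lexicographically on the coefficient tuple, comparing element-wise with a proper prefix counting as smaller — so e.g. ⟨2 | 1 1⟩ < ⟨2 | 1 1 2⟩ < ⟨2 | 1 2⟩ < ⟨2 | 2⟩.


Minimal non-faces — 5 found among 5 rays, 5 max cones:

  {1,5}:  v_{1} + v_{5} = 0  ⟹  sig = ⟨2 | 0⟩
  {2,4}:  v_{2} + v_{4} = 0  ⟹  sig = ⟨2 | 0⟩
  {1,2}:  v_{1} + v_{2} = v_{3}  ⟹  sig = ⟨2 | 1⟩
  {3,4}:  v_{3} + v_{4} = v_{1}  ⟹  sig = ⟨2 | 1⟩
  {3,5}:  v_{3} + v_{5} = v_{2}  ⟹  sig = ⟨2 | 1⟩

Sorted signature multiset PRS(X):
    ⟨2 | 0⟩
    ⟨2 | 0⟩
    ⟨2 | 1⟩
    ⟨2 | 1⟩
    ⟨2 | 1⟩


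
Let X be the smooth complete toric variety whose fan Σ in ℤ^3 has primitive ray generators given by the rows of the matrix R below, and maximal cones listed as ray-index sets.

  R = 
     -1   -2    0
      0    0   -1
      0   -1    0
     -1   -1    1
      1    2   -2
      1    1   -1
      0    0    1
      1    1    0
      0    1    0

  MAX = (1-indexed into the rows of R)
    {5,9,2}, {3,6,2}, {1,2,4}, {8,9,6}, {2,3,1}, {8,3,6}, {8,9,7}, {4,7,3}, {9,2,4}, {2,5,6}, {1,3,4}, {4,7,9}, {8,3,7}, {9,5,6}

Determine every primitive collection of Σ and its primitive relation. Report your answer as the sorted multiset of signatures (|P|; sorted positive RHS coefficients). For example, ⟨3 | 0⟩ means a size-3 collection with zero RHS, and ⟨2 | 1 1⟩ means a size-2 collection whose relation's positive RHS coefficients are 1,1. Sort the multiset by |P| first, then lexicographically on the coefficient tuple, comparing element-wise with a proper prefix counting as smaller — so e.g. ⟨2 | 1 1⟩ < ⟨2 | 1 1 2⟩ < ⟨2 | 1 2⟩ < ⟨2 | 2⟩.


17 collections generate NE(X_Σ); each relation:

  {2,7}:  v_{2} + v_{7} = 0  ⟹  sig = ⟨2 | 0⟩
  {3,9}:  v_{3} + v_{9} = 0  ⟹  sig = ⟨2 | 0⟩
  {4,6}:  v_{4} + v_{6} = 0  ⟹  sig = ⟨2 | 0⟩
  {1,8}:  v_{1} + v_{8} = v_{3}  ⟹  sig = ⟨2 | 1⟩
  {2,8}:  v_{2} + v_{8} = v_{6}  ⟹  sig = ⟨2 | 1⟩
  {4,8}:  v_{4} + v_{8} = v_{7}  ⟹  sig = ⟨2 | 1⟩
  {6,7}:  v_{6} + v_{7} = v_{8}  ⟹  sig = ⟨2 | 1⟩
  {1,6}:  v_{1} + v_{6} = v_{2} + v_{3}  ⟹  sig = ⟨2 | 1 1⟩
  {1,7}:  v_{1} + v_{7} = v_{3} + v_{4}  ⟹  sig = ⟨2 | 1 1⟩
  {1,9}:  v_{1} + v_{9} = v_{2} + v_{4}  ⟹  sig = ⟨2 | 1 1⟩
  {3,5}:  v_{3} + v_{5} = v_{2} + v_{6}  ⟹  sig = ⟨2 | 1 1⟩
  {4,5}:  v_{4} + v_{5} = v_{2} + v_{9}  ⟹  sig = ⟨2 | 1 1⟩
  {5,7}:  v_{5} + v_{7} = v_{6} + v_{9}  ⟹  sig = ⟨2 | 1 1⟩
  {5,8}:  v_{5} + v_{8} = 2·v_{6} + v_{9}  ⟹  sig = ⟨2 | 1 2⟩
  {1,5}:  v_{1} + v_{5} = 2·v_{2}  ⟹  sig = ⟨2 | 2⟩
  {2,3,4}:  v_{2} + v_{3} + v_{4} = v_{1}  ⟹  sig = ⟨3 | 1⟩
  {2,6,9}:  v_{2} + v_{6} + v_{9} = v_{5}  ⟹  sig = ⟨3 | 1⟩

Sorted signature multiset PRS(X):
    |P|=2: 15 collections, coeffs (), (), (), (1), (1), (1), (1), (1,1), (1,1), (1,1), (1,1), (1,1), (1,1), (1,2), (2)
    |P|=3: 2 collections, coeffs (1), (1)


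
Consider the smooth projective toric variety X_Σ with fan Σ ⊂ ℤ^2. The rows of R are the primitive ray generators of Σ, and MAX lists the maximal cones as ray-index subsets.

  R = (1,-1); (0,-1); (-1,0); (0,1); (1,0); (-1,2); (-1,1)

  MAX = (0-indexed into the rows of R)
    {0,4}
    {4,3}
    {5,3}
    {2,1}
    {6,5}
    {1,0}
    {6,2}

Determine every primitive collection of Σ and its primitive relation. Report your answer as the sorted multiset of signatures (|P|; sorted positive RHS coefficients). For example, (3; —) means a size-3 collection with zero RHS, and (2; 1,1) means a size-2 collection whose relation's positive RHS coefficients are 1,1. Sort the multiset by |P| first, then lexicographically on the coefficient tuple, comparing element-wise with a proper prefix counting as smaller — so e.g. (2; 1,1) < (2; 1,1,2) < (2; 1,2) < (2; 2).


Minimal non-faces — 14 found among 7 rays, 7 max cones:

  P = {0,6}:  v_{0} + v_{6} = 0  ⟹  sig = (2; —)
  P = {1,3}:  v_{1} + v_{3} = 0  ⟹  sig = (2; —)
  P = {2,4}:  v_{2} + v_{4} = 0  ⟹  sig = (2; —)
  P = {0,2}:  v_{0} + v_{2} = v_{1}  ⟹  sig = (2; 1)
  P = {0,3}:  v_{0} + v_{3} = v_{4}  ⟹  sig = (2; 1)
  P = {0,5}:  v_{0} + v_{5} = v_{3}  ⟹  sig = (2; 1)
  P = {1,4}:  v_{1} + v_{4} = v_{0}  ⟹  sig = (2; 1)
  P = {1,5}:  v_{1} + v_{5} = v_{6}  ⟹  sig = (2; 1)
  P = {1,6}:  v_{1} + v_{6} = v_{2}  ⟹  sig = (2; 1)
  P = {2,3}:  v_{2} + v_{3} = v_{6}  ⟹  sig = (2; 1)
  P = {3,6}:  v_{3} + v_{6} = v_{5}  ⟹  sig = (2; 1)
  P = {4,6}:  v_{4} + v_{6} = v_{3}  ⟹  sig = (2; 1)
  P = {2,5}:  v_{2} + v_{5} = 2·v_{6}  ⟹  sig = (2; 2)
  P = {4,5}:  v_{4} + v_{5} = 2·v_{3}  ⟹  sig = (2; 2)

Signatures (|P|; sorted positive RHS coefficients), sorted:
{ (2; —) ×3,  (2; 1) ×9,  (2; 2) ×2 }


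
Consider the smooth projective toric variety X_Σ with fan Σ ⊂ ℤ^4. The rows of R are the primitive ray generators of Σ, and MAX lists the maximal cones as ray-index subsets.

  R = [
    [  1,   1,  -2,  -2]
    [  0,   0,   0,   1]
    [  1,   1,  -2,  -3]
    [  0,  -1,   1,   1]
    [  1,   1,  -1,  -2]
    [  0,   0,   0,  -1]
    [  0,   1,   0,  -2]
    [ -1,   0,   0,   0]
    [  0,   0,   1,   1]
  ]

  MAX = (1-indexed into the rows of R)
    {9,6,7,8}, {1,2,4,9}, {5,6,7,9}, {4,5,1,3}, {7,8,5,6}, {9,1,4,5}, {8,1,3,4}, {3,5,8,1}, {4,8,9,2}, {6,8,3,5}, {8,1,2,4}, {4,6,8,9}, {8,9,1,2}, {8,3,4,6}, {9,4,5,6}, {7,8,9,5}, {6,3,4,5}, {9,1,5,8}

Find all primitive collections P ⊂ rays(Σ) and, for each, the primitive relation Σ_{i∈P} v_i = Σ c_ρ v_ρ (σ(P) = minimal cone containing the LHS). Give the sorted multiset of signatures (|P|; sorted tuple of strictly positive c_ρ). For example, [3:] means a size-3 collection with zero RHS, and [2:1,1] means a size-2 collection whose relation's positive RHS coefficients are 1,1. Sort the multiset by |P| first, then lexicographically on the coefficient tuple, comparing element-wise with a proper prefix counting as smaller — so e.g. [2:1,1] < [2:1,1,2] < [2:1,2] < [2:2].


Minimal non-faces — 12 found among 9 rays, 18 max cones:

  {2,6}:  v_{2} + v_{6} = 0  ⟹  sig = [2:]
  {1,6}:  v_{1} + v_{6} = v_{3}  ⟹  sig = [2:1]
  {2,3}:  v_{2} + v_{3} = v_{1}  ⟹  sig = [2:1]
  {3,9}:  v_{3} + v_{9} = v_{5}  ⟹  sig = [2:1]
  {2,5}:  v_{2} + v_{5} = v_{1} + v_{9}  ⟹  sig = [2:1,1]
  {2,7}:  v_{2} + v_{7} = v_{5} + v_{8} + v_{9}  ⟹  sig = [2:1,1,1]
  {3,7}:  v_{3} + v_{7} = 2·v_{5} + v_{6} + v_{8}  ⟹  sig = [2:1,1,2]
  {1,7}:  v_{1} + v_{7} = 2·v_{5} + v_{8}  ⟹  sig = [2:1,2]
  {4,7}:  v_{4} + v_{7} = 2·v_{6} + v_{9}  ⟹  sig = [2:1,2]
  {4,5,8}:  v_{4} + v_{5} + v_{8} = v_{6}  ⟹  sig = [3:1]
  {1,4,8,9}:  v_{1} + v_{4} + v_{8} + v_{9} = 0  ⟹  sig = [4:]
  {5,6,8,9}:  v_{5} + v_{6} + v_{8} + v_{9} = v_{7}  ⟹  sig = [4:1]

Sorted signature multiset PRS(X):
[[2:], [2:1], [2:1], [2:1], [2:1,1], [2:1,1,1], [2:1,1,2], [2:1,2], [2:1,2], [3:1], [4:], [4:1]]


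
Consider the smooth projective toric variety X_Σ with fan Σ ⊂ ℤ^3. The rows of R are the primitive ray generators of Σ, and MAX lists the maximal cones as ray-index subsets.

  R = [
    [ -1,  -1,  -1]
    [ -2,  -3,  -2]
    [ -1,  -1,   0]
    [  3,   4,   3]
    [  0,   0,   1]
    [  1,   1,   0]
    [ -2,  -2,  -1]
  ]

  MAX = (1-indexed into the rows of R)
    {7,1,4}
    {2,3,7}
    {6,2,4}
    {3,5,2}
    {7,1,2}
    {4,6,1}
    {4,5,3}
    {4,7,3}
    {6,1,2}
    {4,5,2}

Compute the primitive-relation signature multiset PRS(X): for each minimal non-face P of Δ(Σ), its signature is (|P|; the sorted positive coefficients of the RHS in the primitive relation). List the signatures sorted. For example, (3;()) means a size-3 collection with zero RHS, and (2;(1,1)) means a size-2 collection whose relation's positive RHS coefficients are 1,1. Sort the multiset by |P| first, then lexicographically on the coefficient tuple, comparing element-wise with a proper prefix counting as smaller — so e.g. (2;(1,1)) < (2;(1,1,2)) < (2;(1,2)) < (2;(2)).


Minimal non-faces — 9 found among 7 rays, 10 max cones:

  • {3,6}:  v_{3} + v_{6} = 0  ⇒ sig = (2;())
  • {1,3}:  v_{1} + v_{3} = v_{7}  ⇒ sig = (2;(1))
  • {1,5}:  v_{1} + v_{5} = v_{3}  ⇒ sig = (2;(1))
  • {6,7}:  v_{6} + v_{7} = v_{1}  ⇒ sig = (2;(1))
  • {5,6}:  v_{5} + v_{6} = v_{2} + v_{4}  ⇒ sig = (2;(1,1))
  • {5,7}:  v_{5} + v_{7} = 2·v_{3}  ⇒ sig = (2;(2))
  • {1,2,4}:  v_{1} + v_{2} + v_{4} = 0  ⇒ sig = (3;())
  • {2,3,4}:  v_{2} + v_{3} + v_{4} = v_{5}  ⇒ sig = (3;(1))
  • {2,4,7}:  v_{2} + v_{4} + v_{7} = v_{3}  ⇒ sig = (3;(1))

so the primitive-relation signature multiset is
[(2;()), (2;(1)), (2;(1)), (2;(1)), (2;(1,1)), (2;(2)), (3;()), (3;(1)), (3;(1))]


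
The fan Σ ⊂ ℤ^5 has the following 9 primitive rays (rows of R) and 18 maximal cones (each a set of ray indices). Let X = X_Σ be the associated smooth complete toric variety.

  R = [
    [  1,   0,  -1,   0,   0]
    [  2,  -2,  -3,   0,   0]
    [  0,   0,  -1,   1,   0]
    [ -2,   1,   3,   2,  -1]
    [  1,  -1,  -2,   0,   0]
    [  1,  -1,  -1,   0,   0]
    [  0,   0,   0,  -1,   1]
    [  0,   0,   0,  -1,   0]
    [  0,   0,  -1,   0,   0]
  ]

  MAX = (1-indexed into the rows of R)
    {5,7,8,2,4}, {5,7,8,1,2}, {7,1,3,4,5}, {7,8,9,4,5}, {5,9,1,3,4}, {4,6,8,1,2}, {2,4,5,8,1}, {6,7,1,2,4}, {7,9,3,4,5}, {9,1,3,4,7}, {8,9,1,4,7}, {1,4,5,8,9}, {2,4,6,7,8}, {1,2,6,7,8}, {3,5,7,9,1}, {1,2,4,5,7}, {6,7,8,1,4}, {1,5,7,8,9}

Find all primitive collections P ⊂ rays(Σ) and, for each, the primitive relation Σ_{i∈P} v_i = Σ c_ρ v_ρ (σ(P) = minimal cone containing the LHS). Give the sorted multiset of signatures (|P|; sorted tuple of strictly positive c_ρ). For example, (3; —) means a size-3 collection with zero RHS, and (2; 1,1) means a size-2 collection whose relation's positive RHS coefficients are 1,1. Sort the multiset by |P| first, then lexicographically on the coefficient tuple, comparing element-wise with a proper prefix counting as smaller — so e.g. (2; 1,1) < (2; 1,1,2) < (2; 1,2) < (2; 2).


Δ(Σ) — 9 vertices, 9 min non-faces:

  • {3,8}:  v_{3} + v_{8} = v_{9} — sig = (2; 1)
  • {5,6}:  v_{5} + v_{6} = v_{2} — sig = (2; 1)
  • {6,9}:  v_{6} + v_{9} = v_{5} — sig = (2; 1)
  • {3,6}:  v_{3} + v_{6} = v_{1} + v_{4} + 2·v_{5} + v_{7} — sig = (2; 1,1,1,2)
  • {2,3}:  v_{2} + v_{3} = v_{1} + v_{4} + 3·v_{5} + v_{7} — sig = (2; 1,1,1,3)
  • {2,9}:  v_{2} + v_{9} = 2·v_{5} — sig = (2; 2)
  • {1,4,5,7,8}:  v_{1} + v_{4} + v_{5} + v_{7} + v_{8} = 0 — sig = (5; —)
  • {1,2,4,7,8}:  v_{1} + v_{2} + v_{4} + v_{7} + v_{8} = v_{6} — sig = (5; 1)
  • {1,4,5,7,9}:  v_{1} + v_{4} + v_{5} + v_{7} + v_{9} = v_{3} — sig = (5; 1)

Hence PRS(X_Σ) =
    |P|=2: 6 collections, coeffs (1), (1), (1), (1,1,1,2), (1,1,1,3), (2)
    |P|=5: 3 collections, coeffs (), (1), (1)


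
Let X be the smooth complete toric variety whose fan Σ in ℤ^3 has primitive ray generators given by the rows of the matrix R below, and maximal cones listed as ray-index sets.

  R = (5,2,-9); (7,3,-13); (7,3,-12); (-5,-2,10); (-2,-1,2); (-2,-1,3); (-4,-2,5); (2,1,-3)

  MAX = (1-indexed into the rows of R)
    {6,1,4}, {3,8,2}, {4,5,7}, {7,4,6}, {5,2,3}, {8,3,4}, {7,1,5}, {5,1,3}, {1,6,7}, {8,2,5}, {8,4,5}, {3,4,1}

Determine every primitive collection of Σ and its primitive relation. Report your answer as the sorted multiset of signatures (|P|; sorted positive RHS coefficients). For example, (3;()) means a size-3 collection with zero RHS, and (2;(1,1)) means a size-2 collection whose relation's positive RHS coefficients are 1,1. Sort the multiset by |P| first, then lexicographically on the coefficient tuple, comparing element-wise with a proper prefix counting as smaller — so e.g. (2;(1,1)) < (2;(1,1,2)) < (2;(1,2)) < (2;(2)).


Primitive collections (14):

  • {6,8}:  v_{6} + v_{8} = 0  →  sig = (2;())
  • {1,8}:  v_{1} + v_{8} = v_{3}  →  sig = (2;(1))
  • {2,4}:  v_{2} + v_{4} = v_{8}  →  sig = (2;(1))
  • {3,6}:  v_{3} + v_{6} = v_{1}  →  sig = (2;(1))
  • {5,6}:  v_{5} + v_{6} = v_{7}  →  sig = (2;(1))
  • {7,8}:  v_{7} + v_{8} = v_{5}  →  sig = (2;(1))
  • {2,6}:  v_{2} + v_{6} = v_{3} + v_{5}  →  sig = (2;(1,1))
  • {3,7}:  v_{3} + v_{7} = v_{1} + v_{5}  →  sig = (2;(1,1))
  • {1,2}:  v_{1} + v_{2} = 2·v_{3} + v_{5}  →  sig = (2;(1,2))
  • {2,7}:  v_{2} + v_{7} = v_{3} + 2·v_{5}  →  sig = (2;(1,2))
  • {3,4,5}:  v_{3} + v_{4} + v_{5} = 0  →  sig = (3;())
  • {1,4,5}:  v_{1} + v_{4} + v_{5} = v_{6}  →  sig = (3;(1))
  • {3,5,8}:  v_{3} + v_{5} + v_{8} = v_{2}  →  sig = (3;(1))
  • {1,4,7}:  v_{1} + v_{4} + v_{7} = 2·v_{6}  →  sig = (3;(2))

Hence PRS(X_Σ) =
    (2;())
    (2;(1))
    (2;(1))
    (2;(1))
    (2;(1))
    (2;(1))
    (2;(1,1))
    (2;(1,1))
    (2;(1,2))
    (2;(1,2))
    (3;())
    (3;(1))
    (3;(1))
    (3;(2))


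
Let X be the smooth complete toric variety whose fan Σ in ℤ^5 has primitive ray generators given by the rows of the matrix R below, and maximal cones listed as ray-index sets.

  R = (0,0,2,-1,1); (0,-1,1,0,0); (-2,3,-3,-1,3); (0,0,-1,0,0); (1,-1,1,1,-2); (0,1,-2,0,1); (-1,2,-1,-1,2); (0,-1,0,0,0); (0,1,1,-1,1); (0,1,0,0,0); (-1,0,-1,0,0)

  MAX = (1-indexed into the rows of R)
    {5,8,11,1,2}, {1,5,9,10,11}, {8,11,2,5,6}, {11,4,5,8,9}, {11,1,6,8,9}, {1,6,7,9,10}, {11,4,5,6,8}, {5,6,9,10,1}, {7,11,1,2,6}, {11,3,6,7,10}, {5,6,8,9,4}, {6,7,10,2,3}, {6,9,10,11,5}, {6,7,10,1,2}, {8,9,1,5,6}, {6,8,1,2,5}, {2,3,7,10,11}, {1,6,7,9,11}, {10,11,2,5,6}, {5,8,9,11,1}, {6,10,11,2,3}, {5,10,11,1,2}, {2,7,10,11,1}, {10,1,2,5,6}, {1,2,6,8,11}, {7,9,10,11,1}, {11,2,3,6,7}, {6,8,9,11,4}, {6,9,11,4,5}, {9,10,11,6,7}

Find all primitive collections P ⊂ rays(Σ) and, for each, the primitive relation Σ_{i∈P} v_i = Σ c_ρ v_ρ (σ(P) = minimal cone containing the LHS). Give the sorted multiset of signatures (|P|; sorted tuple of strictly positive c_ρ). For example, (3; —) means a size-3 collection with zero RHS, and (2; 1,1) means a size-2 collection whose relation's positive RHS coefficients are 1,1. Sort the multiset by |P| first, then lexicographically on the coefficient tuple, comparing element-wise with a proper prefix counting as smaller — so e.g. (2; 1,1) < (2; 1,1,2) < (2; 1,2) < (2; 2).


The 17 primitive collections of Σ (r=11, n=5):

  {8,10}:  v_{8} + v_{10} = 0  so sig = (2; —)
  {2,4}:  v_{2} + v_{4} = v_{8}  so sig = (2; 1)
  {2,9}:  v_{2} + v_{9} = v_{1}  so sig = (2; 1)
  {5,7}:  v_{5} + v_{7} = v_{10}  so sig = (2; 1)
  {1,4}:  v_{1} + v_{4} = v_{8} + v_{9}  so sig = (2; 1,1)
  {3,4}:  v_{3} + v_{4} = v_{6} + v_{7} + v_{11}  so sig = (2; 1,1,1)
  {4,7}:  v_{4} + v_{7} = v_{6} + v_{9} + v_{11}  so sig = (2; 1,1,1)
  {7,8}:  v_{7} + v_{8} = v_{1} + v_{6} + v_{11}  so sig = (2; 1,1,1)
  {3,8}:  v_{3} + v_{8} = v_{2} + v_{6} + v_{7} + v_{11}  so sig = (2; 1,1,1,1)
  {4,10}:  v_{4} + v_{10} = v_{5} + v_{6} + v_{9} + v_{11}  so sig = (2; 1,1,1,1)
  {3,5}:  v_{3} + v_{5} = v_{2} + v_{6} + 2·v_{10} + v_{11}  so sig = (2; 1,1,1,2)
  {1,3}:  v_{1} + v_{3} = v_{2} + 2·v_{7}  so sig = (2; 1,2)
  {3,9}:  v_{3} + v_{9} = 2·v_{7}  so sig = (2; 2)
  {1,5,6,11}:  v_{1} + v_{5} + v_{6} + v_{11} = 0  so sig = (4; —)
  {1,6,10,11}:  v_{1} + v_{6} + v_{10} + v_{11} = v_{7}  so sig = (4; 1)
  {2,6,7,10,11}:  v_{2} + v_{6} + v_{7} + v_{10} + v_{11} = v_{3}  so sig = (5; 1)
  {5,6,8,9,11}:  v_{5} + v_{6} + v_{8} + v_{9} + v_{11} = v_{4}  so sig = (5; 1)

so the primitive-relation signature multiset is
    |P|=2: 13 collections, coeffs (), (1), (1), (1), (1,1), (1,1,1), (1,1,1), (1,1,1), (1,1,1,1), (1,1,1,1), (1,1,1,2), (1,2), (2)
    |P|=4: 2 collections, coeffs (), (1)
    |P|=5: 2 collections, coeffs (1), (1)


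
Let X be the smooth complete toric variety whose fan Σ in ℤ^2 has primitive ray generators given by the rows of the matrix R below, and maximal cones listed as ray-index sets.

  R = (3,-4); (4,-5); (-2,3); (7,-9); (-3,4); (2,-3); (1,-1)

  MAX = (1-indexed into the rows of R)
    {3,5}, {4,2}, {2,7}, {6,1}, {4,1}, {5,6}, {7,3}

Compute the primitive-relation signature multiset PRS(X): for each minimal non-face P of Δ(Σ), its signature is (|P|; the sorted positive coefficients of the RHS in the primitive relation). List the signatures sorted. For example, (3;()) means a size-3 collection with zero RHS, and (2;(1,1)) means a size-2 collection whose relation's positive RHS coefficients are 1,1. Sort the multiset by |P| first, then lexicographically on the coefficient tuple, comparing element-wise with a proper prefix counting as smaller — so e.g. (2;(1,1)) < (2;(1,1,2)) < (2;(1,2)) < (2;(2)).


Σ has 14 primitive collections:

  P={1,5}:  v_{1} + v_{5} = 0 — sig = (2;())
  P={3,6}:  v_{3} + v_{6} = 0 — sig = (2;())
  P={1,2}:  v_{1} + v_{2} = v_{4} — sig = (2;(1))
  P={1,3}:  v_{1} + v_{3} = v_{7} — sig = (2;(1))
  P={1,7}:  v_{1} + v_{7} = v_{2} — sig = (2;(1))
  P={2,5}:  v_{2} + v_{5} = v_{7} — sig = (2;(1))
  P={4,5}:  v_{4} + v_{5} = v_{2} — sig = (2;(1))
  P={5,7}:  v_{5} + v_{7} = v_{3} — sig = (2;(1))
  P={6,7}:  v_{6} + v_{7} = v_{1} — sig = (2;(1))
  P={3,4}:  v_{3} + v_{4} = v_{2} + v_{7} — sig = (2;(1,1))
  P={2,3}:  v_{2} + v_{3} = 2·v_{7} — sig = (2;(2))
  P={2,6}:  v_{2} + v_{6} = 2·v_{1} — sig = (2;(2))
  P={4,7}:  v_{4} + v_{7} = 2·v_{2} — sig = (2;(2))
  P={4,6}:  v_{4} + v_{6} = 3·v_{1} — sig = (2;(3))

Signatures (|P|; sorted positive RHS coefficients), sorted:
{ (2;()) ×2,  (2;(1)) ×7,  (2;(1,1)),  (2;(2)) ×3,  (2;(3)) }


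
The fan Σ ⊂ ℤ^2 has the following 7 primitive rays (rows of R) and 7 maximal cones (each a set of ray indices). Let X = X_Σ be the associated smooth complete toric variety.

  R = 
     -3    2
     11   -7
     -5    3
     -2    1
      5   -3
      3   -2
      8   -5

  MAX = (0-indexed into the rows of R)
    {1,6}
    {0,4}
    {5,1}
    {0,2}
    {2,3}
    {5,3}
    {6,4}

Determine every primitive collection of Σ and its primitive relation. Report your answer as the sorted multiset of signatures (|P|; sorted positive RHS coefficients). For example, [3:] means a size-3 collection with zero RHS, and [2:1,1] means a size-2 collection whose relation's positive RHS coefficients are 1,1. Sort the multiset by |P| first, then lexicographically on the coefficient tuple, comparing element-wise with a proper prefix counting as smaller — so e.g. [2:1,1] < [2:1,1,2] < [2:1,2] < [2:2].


14 minimal non-faces of Δ(Σ) (on 7 rays):

  {0,5}:  v_{0} + v_{5} = 0  ⟹  sig = [2:]
  {2,4}:  v_{2} + v_{4} = 0  ⟹  sig = [2:]
  {0,1}:  v_{0} + v_{1} = v_{6}  ⟹  sig = [2:1]
  {0,3}:  v_{0} + v_{3} = v_{2}  ⟹  sig = [2:1]
  {0,6}:  v_{0} + v_{6} = v_{4}  ⟹  sig = [2:1]
  {2,5}:  v_{2} + v_{5} = v_{3}  ⟹  sig = [2:1]
  {2,6}:  v_{2} + v_{6} = v_{5}  ⟹  sig = [2:1]
  {3,4}:  v_{3} + v_{4} = v_{5}  ⟹  sig = [2:1]
  {4,5}:  v_{4} + v_{5} = v_{6}  ⟹  sig = [2:1]
  {5,6}:  v_{5} + v_{6} = v_{1}  ⟹  sig = [2:1]
  {1,2}:  v_{1} + v_{2} = 2·v_{5}  ⟹  sig = [2:2]
  {1,4}:  v_{1} + v_{4} = 2·v_{6}  ⟹  sig = [2:2]
  {3,6}:  v_{3} + v_{6} = 2·v_{5}  ⟹  sig = [2:2]
  {1,3}:  v_{1} + v_{3} = 3·v_{5}  ⟹  sig = [2:3]

Sorted signature multiset PRS(X):
[[2:], [2:], [2:1], [2:1], [2:1], [2:1], [2:1], [2:1], [2:1], [2:1], [2:2], [2:2], [2:2], [2:3]]


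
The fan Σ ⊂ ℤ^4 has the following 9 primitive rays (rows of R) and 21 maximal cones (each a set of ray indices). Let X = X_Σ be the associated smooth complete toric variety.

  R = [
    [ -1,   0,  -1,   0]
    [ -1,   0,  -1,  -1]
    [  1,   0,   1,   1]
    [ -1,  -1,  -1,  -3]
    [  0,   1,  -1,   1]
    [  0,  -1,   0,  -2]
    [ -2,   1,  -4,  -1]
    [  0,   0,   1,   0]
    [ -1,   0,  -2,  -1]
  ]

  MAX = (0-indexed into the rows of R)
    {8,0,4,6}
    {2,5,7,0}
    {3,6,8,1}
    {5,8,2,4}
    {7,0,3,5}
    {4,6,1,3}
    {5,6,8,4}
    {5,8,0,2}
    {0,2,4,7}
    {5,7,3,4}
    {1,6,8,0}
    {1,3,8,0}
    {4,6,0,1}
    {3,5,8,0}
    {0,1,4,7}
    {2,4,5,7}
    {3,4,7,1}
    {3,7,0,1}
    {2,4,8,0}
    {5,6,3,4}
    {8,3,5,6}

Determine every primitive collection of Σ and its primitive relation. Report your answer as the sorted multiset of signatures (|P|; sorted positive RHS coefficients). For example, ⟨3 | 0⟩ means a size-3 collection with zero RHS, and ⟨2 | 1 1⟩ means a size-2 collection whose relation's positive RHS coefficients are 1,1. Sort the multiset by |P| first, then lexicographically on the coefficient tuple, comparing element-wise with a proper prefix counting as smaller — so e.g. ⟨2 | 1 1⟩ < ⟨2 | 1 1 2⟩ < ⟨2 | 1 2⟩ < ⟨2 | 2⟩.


Δ(Σ) — 9 vertices, 12 min non-faces:

  P = {1,2}:  v_{1} + v_{2} = 0  →  sig = ⟨2 | 0⟩
  P = {1,5}:  v_{1} + v_{5} = v_{3}  →  sig = ⟨2 | 1⟩
  P = {2,3}:  v_{2} + v_{3} = v_{5}  →  sig = ⟨2 | 1⟩
  P = {7,8}:  v_{7} + v_{8} = v_{1}  →  sig = ⟨2 | 1⟩
  P = {2,6}:  v_{2} + v_{6} = v_{4} + v_{8}  →  sig = ⟨2 | 1 1⟩
  P = {6,7}:  v_{6} + v_{7} = 2·v_{1} + v_{4}  →  sig = ⟨2 | 1 2⟩
  P = {0,4,5}:  v_{0} + v_{4} + v_{5} = v_{8}  →  sig = ⟨3 | 1⟩
  P = {1,4,8}:  v_{1} + v_{4} + v_{8} = v_{6}  →  sig = ⟨3 | 1⟩
  P = {0,3,4}:  v_{0} + v_{3} + v_{4} = v_{1} + v_{8}  →  sig = ⟨3 | 1 1⟩
  P = {3,4,8}:  v_{3} + v_{4} + v_{8} = v_{5} + v_{6}  →  sig = ⟨3 | 1 1⟩
  P = {0,5,6}:  v_{0} + v_{5} + v_{6} = v_{1} + 2·v_{8}  →  sig = ⟨3 | 1 2⟩
  P = {0,3,6}:  v_{0} + v_{3} + v_{6} = 2·v_{1} + 2·v_{8}  →  sig = ⟨3 | 2 2⟩

Signatures (|P|; sorted positive RHS coefficients), sorted:
    |P|=2: 6 collections, coeffs (), (1), (1), (1), (1,1), (1,2)
    |P|=3: 6 collections, coeffs (1), (1), (1,1), (1,1), (1,2), (2,2)
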